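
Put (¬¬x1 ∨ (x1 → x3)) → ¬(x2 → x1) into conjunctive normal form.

(¬¬x1 ∨ (x1 → x3)) → ¬(x2 → x1)
= ¬(¬¬x1 ∨ (x1 → x3)) ∨ ¬(x2 → x1)   (eliminate →)
= ¬(¬¬x1 ∨ ¬x1 ∨ x3) ∨ ¬(x2 → x1)   (eliminate →)
= ¬(¬¬x1 ∨ ¬x1 ∨ x3) ∨ ¬(¬x2 ∨ x1)   (eliminate →)
= (¬¬¬x1 ∧ ¬¬x1 ∧ ¬x3) ∨ ¬(¬x2 ∨ x1)   (De Morgan)
= (¬x1 ∧ ¬¬x1 ∧ ¬x3) ∨ ¬(¬x2 ∨ x1)   (double negation)
= (¬x1 ∧ x1 ∧ ¬x3) ∨ ¬(¬x2 ∨ x1)   (double negation)
= (¬x1 ∧ x1 ∧ ¬x3) ∨ (¬¬x2 ∧ ¬x1)   (De Morgan)
= (¬x1 ∧ x1 ∧ ¬x3) ∨ (x2 ∧ ¬x1)   (double negation)
= (¬x1 ∨ x2) ∧ (¬x1 ∨ ¬x1) ∧ (x1 ∨ x2) ∧ (x1 ∨ ¬x1) ∧ (¬x3 ∨ x2) ∧ (¬x3 ∨ ¬x1)   (distribute ∨ over ∧)
= ¬x1 ∧ (x1 ∨ x2) ∧ (¬x3 ∨ x2)   (simplify)

¬x1 ∧ (x1 ∨ x2) ∧ (¬x3 ∨ x2)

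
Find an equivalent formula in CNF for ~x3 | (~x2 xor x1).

~x3 | (~x2 xor x1)
≡ ~x3 | ((~x2 | x1) & ~(~x2 & x1))
≡ ~x3 | ((~x2 | x1) & (~~x2 | ~x1))
≡ ~x3 | ((~x2 | x1) & (x2 | ~x1))
≡ (~x3 | ~x2 | x1) & (~x3 | x2 | ~x1)

(~x3 | ~x2 | x1) & (~x3 | x2 | ~x1)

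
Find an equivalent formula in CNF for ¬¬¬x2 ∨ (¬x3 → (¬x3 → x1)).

¬¬¬x2 ∨ (¬x3 → (¬x3 → x1))
≡ ¬¬¬x2 ∨ ¬¬x3 ∨ (¬x3 → x1)
≡ ¬¬¬x2 ∨ ¬¬x3 ∨ ¬¬x3 ∨ x1
≡ ¬x2 ∨ ¬¬x3 ∨ ¬¬x3 ∨ x1
≡ ¬x2 ∨ x3 ∨ ¬¬x3 ∨ x1
≡ ¬x2 ∨ x3 ∨ x3 ∨ x1
≡ ¬x2 ∨ x3 ∨ x1

¬x2 ∨ x3 ∨ x1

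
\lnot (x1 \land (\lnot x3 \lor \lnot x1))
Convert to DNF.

\lnot (x1 \land (\lnot x3 \lor \lnot x1))
≡ \lnot x1 \lor \lnot (\lnot x3 \lor \lnot x1)   — De Morgan
≡ \lnot x1 \lor (\lnot \lnot x3 \land \lnot \lnot x1)   — De Morgan
≡ \lnot x1 \lor (x3 \land \lnot \lnot x1)   — double negation
≡ \lnot x1 \lor (x3 \land x1)   — double negation

\lnot x1 \lor (x3 \land x1)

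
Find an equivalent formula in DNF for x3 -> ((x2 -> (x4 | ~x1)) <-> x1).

~x3 | (x1 & ~x2) | (x1 & x4)

x3 -> ((x2 -> (x4 | ~x1)) <-> x1)
≡ ~x3 | ((x2 -> (x4 | ~x1)) <-> x1)   — eliminate ->
≡ ~x3 | (((x2 -> (x4 | ~x1)) -> x1) & (x1 -> (x2 -> (x4 | ~x1))))   — eliminate <->
≡ ~x3 | ((~(x2 -> (x4 | ~x1)) | x1) & (x1 -> (x2 -> (x4 | ~x1))))   — eliminate ->
≡ ~x3 | ((~(~x2 | x4 | ~x1) | x1) & (x1 -> (x2 -> (x4 | ~x1))))   — eliminate ->
≡ ~x3 | ((~(~x2 | x4 | ~x1) | x1) & (~x1 | (x2 -> (x4 | ~x1))))   — eliminate ->
≡ ~x3 | ((~(~x2 | x4 | ~x1) | x1) & (~x1 | ~x2 | x4 | ~x1))   — eliminate ->
≡ ~x3 | (((~~x2 & ~x4 & ~~x1) | x1) & (~x1 | ~x2 | x4 | ~x1))   — De Morgan
≡ ~x3 | (((x2 & ~x4 & ~~x1) | x1) & (~x1 | ~x2 | x4 | ~x1))   — double negation
≡ ~x3 | (((x2 & ~x4 & x1) | x1) & (~x1 | ~x2 | x4 | ~x1))   — double negation
≡ ~x3 | (x2 & ~x4 & x1 & ~x1) | (x2 & ~x4 & x1 & ~x2) | (x2 & ~x4 & x1 & x4) | (x2 & ~x4 & x1 & ~x1) | (x1 & ~x1) | (x1 & ~x2) | (x1 & x4) | (x1 & ~x1)   — distribute & over |
≡ ~x3 | (x1 & ~x2) | (x1 & x4)   — simplify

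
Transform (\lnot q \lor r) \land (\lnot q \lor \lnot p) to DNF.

\lnot q \lor (r \land \lnot p)

(\lnot q \lor r) \land (\lnot q \lor \lnot p)
⇔ (\lnot q \land \lnot q) \lor (\lnot q \land \lnot p) \lor (r \land \lnot q) \lor (r \land \lnot p)   [distribute \land over \lor]
⇔ \lnot q \lor (r \land \lnot p)   [simplify]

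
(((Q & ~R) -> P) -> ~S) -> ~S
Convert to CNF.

(((Q & ~R) -> P) -> ~S) -> ~S
= ~(((Q & ~R) -> P) -> ~S) | ~S   [eliminate ->]
= ~(~((Q & ~R) -> P) | ~S) | ~S   [eliminate ->]
= ~(~(~(Q & ~R) | P) | ~S) | ~S   [eliminate ->]
= (~~(~(Q & ~R) | P) & ~~S) | ~S   [De Morgan]
= ((~(Q & ~R) | P) & ~~S) | ~S   [double negation]
= ((~Q | ~~R | P) & ~~S) | ~S   [De Morgan]
= ((~Q | R | P) & ~~S) | ~S   [double negation]
= ((~Q | R | P) & S) | ~S   [double negation]
= (~Q | R | P | ~S) & (S | ~S)   [distribute | over &]
= ~Q | R | P | ~S   [simplify]

~Q | R | P | ~S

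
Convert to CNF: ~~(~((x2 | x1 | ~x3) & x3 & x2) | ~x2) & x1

(~x2 | ~x3) & x1

~~(~((x2 | x1 | ~x3) & x3 & x2) | ~x2) & x1
⇔ (~((x2 | x1 | ~x3) & x3 & x2) | ~x2) & x1   (double negation)
⇔ (~(x2 | x1 | ~x3) | ~x3 | ~x2 | ~x2) & x1   (De Morgan)
⇔ ((~x2 & ~x1 & ~~x3) | ~x3 | ~x2 | ~x2) & x1   (De Morgan)
⇔ ((~x2 & ~x1 & x3) | ~x3 | ~x2 | ~x2) & x1   (double negation)
⇔ (~x2 | ~x3 | ~x2 | ~x2) & (~x1 | ~x3 | ~x2 | ~x2) & (x3 | ~x3 | ~x2 | ~x2) & x1   (distribute | over &)
⇔ (~x2 | ~x3) & x1   (simplify)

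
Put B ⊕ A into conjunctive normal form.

(B ∨ A) ∧ (¬B ∨ ¬A)

B ⊕ A
≡ (B ∨ A) ∧ ¬(B ∧ A)   — expand ⊕
≡ (B ∨ A) ∧ (¬B ∨ ¬A)   — De Morgan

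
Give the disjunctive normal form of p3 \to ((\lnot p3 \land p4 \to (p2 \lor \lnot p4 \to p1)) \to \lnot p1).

p3 \to ((\lnot p3 \land p4 \to (p2 \lor \lnot p4 \to p1)) \to \lnot p1)
≡ \lnot p3 \lor ((\lnot p3 \land p4 \to (p2 \lor \lnot p4 \to p1)) \to \lnot p1)   [eliminate \to]
≡ \lnot p3 \lor \lnot (\lnot p3 \land p4 \to (p2 \lor \lnot p4 \to p1)) \lor \lnot p1   [eliminate \to]
≡ \lnot p3 \lor \lnot (\lnot (\lnot p3 \land p4) \lor (p2 \lor \lnot p4 \to p1)) \lor \lnot p1   [eliminate \to]
≡ \lnot p3 \lor \lnot (\lnot (\lnot p3 \land p4) \lor \lnot (p2 \lor \lnot p4) \lor p1) \lor \lnot p1   [eliminate \to]
≡ \lnot p3 \lor \lnot \lnot (\lnot p3 \land p4) \land \lnot \lnot (p2 \lor \lnot p4) \land \lnot p1 \lor \lnot p1   [De Morgan]
≡ \lnot p3 \lor \lnot p3 \land p4 \land \lnot \lnot (p2 \lor \lnot p4) \land \lnot p1 \lor \lnot p1   [double negation]
≡ \lnot p3 \lor \lnot p3 \land p4 \land (p2 \lor \lnot p4) \land \lnot p1 \lor \lnot p1   [double negation]
≡ \lnot p3 \lor \lnot p3 \land p4 \land p2 \land \lnot p1 \lor \lnot p3 \land p4 \land \lnot p4 \land \lnot p1 \lor \lnot p1   [distribute \land over \lor]
≡ \lnot p3 \lor \lnot p1   [simplify]

\lnot p3 \lor \lnot p1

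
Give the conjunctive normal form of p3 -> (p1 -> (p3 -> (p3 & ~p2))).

~p3 | ~p1 | ~p2

p3 -> (p1 -> (p3 -> (p3 & ~p2)))
≡ ~p3 | (p1 -> (p3 -> (p3 & ~p2)))   (eliminate ->)
≡ ~p3 | ~p1 | (p3 -> (p3 & ~p2))   (eliminate ->)
≡ ~p3 | ~p1 | ~p3 | (p3 & ~p2)   (eliminate ->)
≡ (~p3 | ~p1 | ~p3 | p3) & (~p3 | ~p1 | ~p3 | ~p2)   (distribute | over &)
≡ ~p3 | ~p1 | ~p2   (simplify)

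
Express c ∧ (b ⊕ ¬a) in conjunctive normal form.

c ∧ (b ⊕ ¬a)
≡ c ∧ (b ∨ ¬a) ∧ ¬(b ∧ ¬a)   [expand ⊕]
≡ c ∧ (b ∨ ¬a) ∧ (¬b ∨ ¬¬a)   [De Morgan]
≡ c ∧ (b ∨ ¬a) ∧ (¬b ∨ a)   [double negation]

c ∧ (b ∨ ¬a) ∧ (¬b ∨ a)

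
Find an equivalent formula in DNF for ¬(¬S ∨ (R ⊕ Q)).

¬(¬S ∨ (R ⊕ Q))
⇔ ¬(¬S ∨ (R ∧ ¬Q) ∨ (¬R ∧ Q))   — expand ⊕
⇔ ¬¬S ∧ ¬(R ∧ ¬Q) ∧ ¬(¬R ∧ Q)   — De Morgan
⇔ S ∧ ¬(R ∧ ¬Q) ∧ ¬(¬R ∧ Q)   — double negation
⇔ S ∧ (¬R ∨ ¬¬Q) ∧ ¬(¬R ∧ Q)   — De Morgan
⇔ S ∧ (¬R ∨ Q) ∧ ¬(¬R ∧ Q)   — double negation
⇔ S ∧ (¬R ∨ Q) ∧ (¬¬R ∨ ¬Q)   — De Morgan
⇔ S ∧ (¬R ∨ Q) ∧ (R ∨ ¬Q)   — double negation
⇔ (S ∧ ¬R ∧ R) ∨ (S ∧ ¬R ∧ ¬Q) ∨ (S ∧ Q ∧ R) ∨ (S ∧ Q ∧ ¬Q)   — distribute ∧ over ∨
⇔ (S ∧ ¬R ∧ ¬Q) ∨ (S ∧ Q ∧ R)   — simplify

(S ∧ ¬R ∧ ¬Q) ∨ (S ∧ Q ∧ R)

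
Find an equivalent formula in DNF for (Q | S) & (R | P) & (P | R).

(Q & R) | (Q & P) | (S & R) | (S & P)

(Q | S) & (R | P) & (P | R)
≡ (Q & R & P) | (Q & R & R) | (Q & P & P) | (Q & P & R) | (S & R & P) | (S & R & R) | (S & P & P) | (S & P & R)   — distribute & over |
≡ (Q & R) | (Q & P) | (S & R) | (S & P)   — simplify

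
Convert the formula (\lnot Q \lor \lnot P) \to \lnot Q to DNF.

(Q \land P) \lor \lnot Q

(\lnot Q \lor \lnot P) \to \lnot Q
≡ \lnot (\lnot Q \lor \lnot P) \lor \lnot Q   (eliminate \to)
≡ (\lnot \lnot Q \land \lnot \lnot P) \lor \lnot Q   (De Morgan)
≡ (Q \land \lnot \lnot P) \lor \lnot Q   (double negation)
≡ (Q \land P) \lor \lnot Q   (double negation)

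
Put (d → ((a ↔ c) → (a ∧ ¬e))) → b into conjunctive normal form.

(d → ((a ↔ c) → (a ∧ ¬e))) → b
⇔ ¬(d → ((a ↔ c) → (a ∧ ¬e))) ∨ b
⇔ ¬(¬d ∨ ((a ↔ c) → (a ∧ ¬e))) ∨ b
⇔ ¬(¬d ∨ ¬(a ↔ c) ∨ (a ∧ ¬e)) ∨ b
⇔ ¬(¬d ∨ ¬((a → c) ∧ (c → a)) ∨ (a ∧ ¬e)) ∨ b
⇔ ¬(¬d ∨ ¬((¬a ∨ c) ∧ (c → a)) ∨ (a ∧ ¬e)) ∨ b
⇔ ¬(¬d ∨ ¬((¬a ∨ c) ∧ (¬c ∨ a)) ∨ (a ∧ ¬e)) ∨ b
⇔ (¬¬d ∧ ¬¬((¬a ∨ c) ∧ (¬c ∨ a)) ∧ ¬(a ∧ ¬e)) ∨ b
⇔ (d ∧ ¬¬((¬a ∨ c) ∧ (¬c ∨ a)) ∧ ¬(a ∧ ¬e)) ∨ b
⇔ (d ∧ (¬a ∨ c) ∧ (¬c ∨ a) ∧ ¬(a ∧ ¬e)) ∨ b
⇔ (d ∧ (¬a ∨ c) ∧ (¬c ∨ a) ∧ (¬a ∨ ¬¬e)) ∨ b
⇔ (d ∧ (¬a ∨ c) ∧ (¬c ∨ a) ∧ (¬a ∨ e)) ∨ b
⇔ (d ∨ b) ∧ (¬a ∨ c ∨ b) ∧ (¬c ∨ a ∨ b) ∧ (¬a ∨ e ∨ b)

(d ∨ b) ∧ (¬a ∨ c ∨ b) ∧ (¬c ∨ a ∨ b) ∧ (¬a ∨ e ∨ b)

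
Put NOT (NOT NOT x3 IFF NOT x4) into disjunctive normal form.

(x3 AND x4) OR (NOT x4 AND NOT x3)

NOT (NOT NOT x3 IFF NOT x4)
≡ NOT ((NOT NOT x3 IMPLIES NOT x4) AND (NOT x4 IMPLIES NOT NOT x3))
≡ NOT ((NOT NOT NOT x3 OR NOT x4) AND (NOT x4 IMPLIES NOT NOT x3))
≡ NOT ((NOT NOT NOT x3 OR NOT x4) AND (NOT NOT x4 OR NOT NOT x3))
≡ NOT (NOT NOT NOT x3 OR NOT x4) OR NOT (NOT NOT x4 OR NOT NOT x3)
≡ (NOT NOT NOT NOT x3 AND NOT NOT x4) OR NOT (NOT NOT x4 OR NOT NOT x3)
≡ (NOT NOT x3 AND NOT NOT x4) OR NOT (NOT NOT x4 OR NOT NOT x3)
≡ (x3 AND NOT NOT x4) OR NOT (NOT NOT x4 OR NOT NOT x3)
≡ (x3 AND x4) OR NOT (NOT NOT x4 OR NOT NOT x3)
≡ (x3 AND x4) OR (NOT NOT NOT x4 AND NOT NOT NOT x3)
≡ (x3 AND x4) OR (NOT x4 AND NOT NOT NOT x3)
≡ (x3 AND x4) OR (NOT x4 AND NOT x3)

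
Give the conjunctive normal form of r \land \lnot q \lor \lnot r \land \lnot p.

(r \lor \lnot p) \land (\lnot q \lor \lnot r) \land (\lnot q \lor \lnot p)

r \land \lnot q \lor \lnot r \land \lnot p
⇔ (r \lor \lnot r) \land (r \lor \lnot p) \land (\lnot q \lor \lnot r) \land (\lnot q \lor \lnot p)   [distribute \lor over \land]
⇔ (r \lor \lnot p) \land (\lnot q \lor \lnot r) \land (\lnot q \lor \lnot p)   [simplify]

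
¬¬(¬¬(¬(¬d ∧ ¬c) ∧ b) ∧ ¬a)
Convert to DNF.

(d ∧ b ∧ ¬a) ∨ (c ∧ b ∧ ¬a)

¬¬(¬¬(¬(¬d ∧ ¬c) ∧ b) ∧ ¬a)
≡ ¬¬(¬(¬d ∧ ¬c) ∧ b) ∧ ¬a   — double negation
≡ ¬(¬d ∧ ¬c) ∧ b ∧ ¬a   — double negation
≡ (¬¬d ∨ ¬¬c) ∧ b ∧ ¬a   — De Morgan
≡ (d ∨ ¬¬c) ∧ b ∧ ¬a   — double negation
≡ (d ∨ c) ∧ b ∧ ¬a   — double negation
≡ (d ∧ b ∧ ¬a) ∨ (c ∧ b ∧ ¬a)   — distribute ∧ over ∨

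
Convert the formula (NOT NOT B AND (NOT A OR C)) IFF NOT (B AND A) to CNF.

(NOT NOT B AND (NOT A OR C)) IFF NOT (B AND A)
≡ ((NOT NOT B AND (NOT A OR C)) IMPLIES NOT (B AND A)) AND (NOT (B AND A) IMPLIES (NOT NOT B AND (NOT A OR C)))   (eliminate IFF)
≡ (NOT (NOT NOT B AND (NOT A OR C)) OR NOT (B AND A)) AND (NOT (B AND A) IMPLIES (NOT NOT B AND (NOT A OR C)))   (eliminate IMPLIES)
≡ (NOT (NOT NOT B AND (NOT A OR C)) OR NOT (B AND A)) AND (NOT NOT (B AND A) OR (NOT NOT B AND (NOT A OR C)))   (eliminate IMPLIES)
≡ (NOT NOT NOT B OR NOT (NOT A OR C) OR NOT (B AND A)) AND (NOT NOT (B AND A) OR (NOT NOT B AND (NOT A OR C)))   (De Morgan)
≡ (NOT B OR NOT (NOT A OR C) OR NOT (B AND A)) AND (NOT NOT (B AND A) OR (NOT NOT B AND (NOT A OR C)))   (double negation)
≡ (NOT B OR (NOT NOT A AND NOT C) OR NOT (B AND A)) AND (NOT NOT (B AND A) OR (NOT NOT B AND (NOT A OR C)))   (De Morgan)
≡ (NOT B OR (A AND NOT C) OR NOT (B AND A)) AND (NOT NOT (B AND A) OR (NOT NOT B AND (NOT A OR C)))   (double negation)
≡ (NOT B OR (A AND NOT C) OR NOT B OR NOT A) AND (NOT NOT (B AND A) OR (NOT NOT B AND (NOT A OR C)))   (De Morgan)
≡ (NOT B OR (A AND NOT C) OR NOT B OR NOT A) AND ((B AND A) OR (NOT NOT B AND (NOT A OR C)))   (double negation)
≡ (NOT B OR (A AND NOT C) OR NOT B OR NOT A) AND ((B AND A) OR (B AND (NOT A OR C)))   (double negation)
≡ (NOT B OR A OR NOT B OR NOT A) AND (NOT B OR NOT C OR NOT B OR NOT A) AND (B OR B) AND (B OR NOT A OR C) AND (A OR B) AND (A OR NOT A OR C)   (distribute OR over AND)
≡ (NOT B OR NOT C OR NOT A) AND B   (simplify)

(NOT B OR NOT C OR NOT A) AND B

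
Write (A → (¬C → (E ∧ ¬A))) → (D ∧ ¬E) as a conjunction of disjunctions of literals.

(A → (¬C → (E ∧ ¬A))) → (D ∧ ¬E)
≡ ¬(A → (¬C → (E ∧ ¬A))) ∨ (D ∧ ¬E)   — eliminate →
≡ ¬(¬A ∨ (¬C → (E ∧ ¬A))) ∨ (D ∧ ¬E)   — eliminate →
≡ ¬(¬A ∨ ¬¬C ∨ (E ∧ ¬A)) ∨ (D ∧ ¬E)   — eliminate →
≡ (¬¬A ∧ ¬¬¬C ∧ ¬(E ∧ ¬A)) ∨ (D ∧ ¬E)   — De Morgan
≡ (A ∧ ¬¬¬C ∧ ¬(E ∧ ¬A)) ∨ (D ∧ ¬E)   — double negation
≡ (A ∧ ¬C ∧ ¬(E ∧ ¬A)) ∨ (D ∧ ¬E)   — double negation
≡ (A ∧ ¬C ∧ (¬E ∨ ¬¬A)) ∨ (D ∧ ¬E)   — De Morgan
≡ (A ∧ ¬C ∧ (¬E ∨ A)) ∨ (D ∧ ¬E)   — double negation
≡ (A ∨ D) ∧ (A ∨ ¬E) ∧ (¬C ∨ D) ∧ (¬C ∨ ¬E) ∧ (¬E ∨ A ∨ D) ∧ (¬E ∨ A ∨ ¬E)   — distribute ∨ over ∧
≡ (A ∨ D) ∧ (A ∨ ¬E) ∧ (¬C ∨ D) ∧ (¬C ∨ ¬E)   — simplify

(A ∨ D) ∧ (A ∨ ¬E) ∧ (¬C ∨ D) ∧ (¬C ∨ ¬E)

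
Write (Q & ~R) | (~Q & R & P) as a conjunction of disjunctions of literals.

(Q | R) & (Q | P) & (~R | ~Q) & (~R | P)

(Q & ~R) | (~Q & R & P)
⇔ (Q | ~Q) & (Q | R) & (Q | P) & (~R | ~Q) & (~R | R) & (~R | P)   — distribute | over &
⇔ (Q | R) & (Q | P) & (~R | ~Q) & (~R | P)   — simplify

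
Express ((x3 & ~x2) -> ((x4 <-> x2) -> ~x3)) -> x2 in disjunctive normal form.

(x3 & ~x2 & ~x4) | x2

((x3 & ~x2) -> ((x4 <-> x2) -> ~x3)) -> x2
= ~((x3 & ~x2) -> ((x4 <-> x2) -> ~x3)) | x2   (eliminate ->)
= ~(~(x3 & ~x2) | ((x4 <-> x2) -> ~x3)) | x2   (eliminate ->)
= ~(~(x3 & ~x2) | ~(x4 <-> x2) | ~x3) | x2   (eliminate ->)
= ~(~(x3 & ~x2) | ~((x4 -> x2) & (x2 -> x4)) | ~x3) | x2   (eliminate <->)
= ~(~(x3 & ~x2) | ~((~x4 | x2) & (x2 -> x4)) | ~x3) | x2   (eliminate ->)
= ~(~(x3 & ~x2) | ~((~x4 | x2) & (~x2 | x4)) | ~x3) | x2   (eliminate ->)
= (~~(x3 & ~x2) & ~~((~x4 | x2) & (~x2 | x4)) & ~~x3) | x2   (De Morgan)
= (x3 & ~x2 & ~~((~x4 | x2) & (~x2 | x4)) & ~~x3) | x2   (double negation)
= (x3 & ~x2 & (~x4 | x2) & (~x2 | x4) & ~~x3) | x2   (double negation)
= (x3 & ~x2 & (~x4 | x2) & (~x2 | x4) & x3) | x2   (double negation)
= (x3 & ~x2 & ~x4 & ~x2 & x3) | (x3 & ~x2 & ~x4 & x4 & x3) | (x3 & ~x2 & x2 & ~x2 & x3) | (x3 & ~x2 & x2 & x4 & x3) | x2   (distribute & over |)
= (x3 & ~x2 & ~x4) | x2   (simplify)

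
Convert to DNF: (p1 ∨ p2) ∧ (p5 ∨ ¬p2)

(p1 ∨ p2) ∧ (p5 ∨ ¬p2)
= (p1 ∧ p5) ∨ (p1 ∧ ¬p2) ∨ (p2 ∧ p5) ∨ (p2 ∧ ¬p2)   (distribute ∧ over ∨)
= (p1 ∧ p5) ∨ (p1 ∧ ¬p2) ∨ (p2 ∧ p5)   (simplify)

(p1 ∧ p5) ∨ (p1 ∧ ¬p2) ∨ (p2 ∧ p5)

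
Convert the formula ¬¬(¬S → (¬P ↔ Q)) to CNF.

(S ∨ P ∨ Q) ∧ (S ∨ ¬Q ∨ ¬P)

¬¬(¬S → (¬P ↔ Q))
= ¬¬(¬¬S ∨ (¬P ↔ Q))   (eliminate →)
= ¬¬(¬¬S ∨ ((¬P → Q) ∧ (Q → ¬P)))   (eliminate ↔)
= ¬¬(¬¬S ∨ ((¬¬P ∨ Q) ∧ (Q → ¬P)))   (eliminate →)
= ¬¬(¬¬S ∨ ((¬¬P ∨ Q) ∧ (¬Q ∨ ¬P)))   (eliminate →)
= ¬¬S ∨ ((¬¬P ∨ Q) ∧ (¬Q ∨ ¬P))   (double negation)
= S ∨ ((¬¬P ∨ Q) ∧ (¬Q ∨ ¬P))   (double negation)
= S ∨ ((P ∨ Q) ∧ (¬Q ∨ ¬P))   (double negation)
= (S ∨ P ∨ Q) ∧ (S ∨ ¬Q ∨ ¬P)   (distribute ∨ over ∧)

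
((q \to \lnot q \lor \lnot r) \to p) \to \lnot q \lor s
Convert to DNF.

\lnot r \land \lnot p \lor \lnot q \lor s

((q \to \lnot q \lor \lnot r) \to p) \to \lnot q \lor s
⇔ \lnot ((q \to \lnot q \lor \lnot r) \to p) \lor \lnot q \lor s
⇔ \lnot (\lnot (q \to \lnot q \lor \lnot r) \lor p) \lor \lnot q \lor s
⇔ \lnot (\lnot (\lnot q \lor \lnot q \lor \lnot r) \lor p) \lor \lnot q \lor s
⇔ \lnot \lnot (\lnot q \lor \lnot q \lor \lnot r) \land \lnot p \lor \lnot q \lor s
⇔ (\lnot q \lor \lnot q \lor \lnot r) \land \lnot p \lor \lnot q \lor s
⇔ \lnot q \land \lnot p \lor \lnot q \land \lnot p \lor \lnot r \land \lnot p \lor \lnot q \lor s
⇔ \lnot r \land \lnot p \lor \lnot q \lor s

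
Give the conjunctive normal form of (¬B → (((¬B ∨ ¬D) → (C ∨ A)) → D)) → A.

(¬B ∨ A) ∧ (B ∨ C ∨ A) ∧ (D ∨ C ∨ A) ∧ (¬D ∨ A)

(¬B → (((¬B ∨ ¬D) → (C ∨ A)) → D)) → A
⇔ ¬(¬B → (((¬B ∨ ¬D) → (C ∨ A)) → D)) ∨ A   [eliminate →]
⇔ ¬(¬¬B ∨ (((¬B ∨ ¬D) → (C ∨ A)) → D)) ∨ A   [eliminate →]
⇔ ¬(¬¬B ∨ ¬((¬B ∨ ¬D) → (C ∨ A)) ∨ D) ∨ A   [eliminate →]
⇔ ¬(¬¬B ∨ ¬(¬(¬B ∨ ¬D) ∨ C ∨ A) ∨ D) ∨ A   [eliminate →]
⇔ (¬¬¬B ∧ ¬¬(¬(¬B ∨ ¬D) ∨ C ∨ A) ∧ ¬D) ∨ A   [De Morgan]
⇔ (¬B ∧ ¬¬(¬(¬B ∨ ¬D) ∨ C ∨ A) ∧ ¬D) ∨ A   [double negation]
⇔ (¬B ∧ (¬(¬B ∨ ¬D) ∨ C ∨ A) ∧ ¬D) ∨ A   [double negation]
⇔ (¬B ∧ ((¬¬B ∧ ¬¬D) ∨ C ∨ A) ∧ ¬D) ∨ A   [De Morgan]
⇔ (¬B ∧ ((B ∧ ¬¬D) ∨ C ∨ A) ∧ ¬D) ∨ A   [double negation]
⇔ (¬B ∧ ((B ∧ D) ∨ C ∨ A) ∧ ¬D) ∨ A   [double negation]
⇔ (¬B ∨ A) ∧ (B ∨ C ∨ A ∨ A) ∧ (D ∨ C ∨ A ∨ A) ∧ (¬D ∨ A)   [distribute ∨ over ∧]
⇔ (¬B ∨ A) ∧ (B ∨ C ∨ A) ∧ (D ∨ C ∨ A) ∧ (¬D ∨ A)   [simplify]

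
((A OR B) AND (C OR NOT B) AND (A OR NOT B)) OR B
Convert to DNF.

(A AND C) OR (A AND NOT B) OR B

((A OR B) AND (C OR NOT B) AND (A OR NOT B)) OR B
⇔ (A AND C AND A) OR (A AND C AND NOT B) OR (A AND NOT B AND A) OR (A AND NOT B AND NOT B) OR (B AND C AND A) OR (B AND C AND NOT B) OR (B AND NOT B AND A) OR (B AND NOT B AND NOT B) OR B   [distribute AND over OR]
⇔ (A AND C) OR (A AND NOT B) OR B   [simplify]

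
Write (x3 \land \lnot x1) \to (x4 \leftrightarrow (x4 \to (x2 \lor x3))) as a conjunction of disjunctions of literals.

\lnot x3 \lor x1 \lor x4

(x3 \land \lnot x1) \to (x4 \leftrightarrow (x4 \to (x2 \lor x3)))
= \lnot (x3 \land \lnot x1) \lor (x4 \leftrightarrow (x4 \to (x2 \lor x3)))   [eliminate \to]
= \lnot (x3 \land \lnot x1) \lor ((x4 \to (x4 \to (x2 \lor x3))) \land ((x4 \to (x2 \lor x3)) \to x4))   [eliminate \leftrightarrow]
= \lnot (x3 \land \lnot x1) \lor ((\lnot x4 \lor (x4 \to (x2 \lor x3))) \land ((x4 \to (x2 \lor x3)) \to x4))   [eliminate \to]
= \lnot (x3 \land \lnot x1) \lor ((\lnot x4 \lor \lnot x4 \lor x2 \lor x3) \land ((x4 \to (x2 \lor x3)) \to x4))   [eliminate \to]
= \lnot (x3 \land \lnot x1) \lor ((\lnot x4 \lor \lnot x4 \lor x2 \lor x3) \land (\lnot (x4 \to (x2 \lor x3)) \lor x4))   [eliminate \to]
= \lnot (x3 \land \lnot x1) \lor ((\lnot x4 \lor \lnot x4 \lor x2 \lor x3) \land (\lnot (\lnot x4 \lor x2 \lor x3) \lor x4))   [eliminate \to]
= \lnot x3 \lor \lnot \lnot x1 \lor ((\lnot x4 \lor \lnot x4 \lor x2 \lor x3) \land (\lnot (\lnot x4 \lor x2 \lor x3) \lor x4))   [De Morgan]
= \lnot x3 \lor x1 \lor ((\lnot x4 \lor \lnot x4 \lor x2 \lor x3) \land (\lnot (\lnot x4 \lor x2 \lor x3) \lor x4))   [double negation]
= \lnot x3 \lor x1 \lor ((\lnot x4 \lor \lnot x4 \lor x2 \lor x3) \land ((\lnot \lnot x4 \land \lnot x2 \land \lnot x3) \lor x4))   [De Morgan]
= \lnot x3 \lor x1 \lor ((\lnot x4 \lor \lnot x4 \lor x2 \lor x3) \land ((x4 \land \lnot x2 \land \lnot x3) \lor x4))   [double negation]
= (\lnot x3 \lor x1 \lor \lnot x4 \lor \lnot x4 \lor x2 \lor x3) \land (\lnot x3 \lor x1 \lor x4 \lor x4) \land (\lnot x3 \lor x1 \lor \lnot x2 \lor x4) \land (\lnot x3 \lor x1 \lor \lnot x3 \lor x4)   [distribute \lor over \land]
= \lnot x3 \lor x1 \lor x4   [simplify]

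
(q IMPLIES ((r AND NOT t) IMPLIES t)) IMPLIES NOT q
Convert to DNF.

(q AND r AND NOT t) OR NOT q

(q IMPLIES ((r AND NOT t) IMPLIES t)) IMPLIES NOT q
= NOT (q IMPLIES ((r AND NOT t) IMPLIES t)) OR NOT q   [eliminate IMPLIES]
= NOT (NOT q OR ((r AND NOT t) IMPLIES t)) OR NOT q   [eliminate IMPLIES]
= NOT (NOT q OR NOT (r AND NOT t) OR t) OR NOT q   [eliminate IMPLIES]
= (NOT NOT q AND NOT NOT (r AND NOT t) AND NOT t) OR NOT q   [De Morgan]
= (q AND NOT NOT (r AND NOT t) AND NOT t) OR NOT q   [double negation]
= (q AND r AND NOT t AND NOT t) OR NOT q   [double negation]
= (q AND r AND NOT t) OR NOT q   [simplify]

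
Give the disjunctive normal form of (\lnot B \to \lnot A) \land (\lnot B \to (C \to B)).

(\lnot B \to \lnot A) \land (\lnot B \to (C \to B))
≡ (\lnot \lnot B \lor \lnot A) \land (\lnot B \to (C \to B))   [eliminate \to]
≡ (\lnot \lnot B \lor \lnot A) \land (\lnot \lnot B \lor (C \to B))   [eliminate \to]
≡ (\lnot \lnot B \lor \lnot A) \land (\lnot \lnot B \lor \lnot C \lor B)   [eliminate \to]
≡ (B \lor \lnot A) \land (\lnot \lnot B \lor \lnot C \lor B)   [double negation]
≡ (B \lor \lnot A) \land (B \lor \lnot C \lor B)   [double negation]
≡ (B \land B) \lor (B \land \lnot C) \lor (B \land B) \lor (\lnot A \land B) \lor (\lnot A \land \lnot C) \lor (\lnot A \land B)   [distribute \land over \lor]
≡ B \lor (\lnot A \land \lnot C)   [simplify]

B \lor (\lnot A \land \lnot C)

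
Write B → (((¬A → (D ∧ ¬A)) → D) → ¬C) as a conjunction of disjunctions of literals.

B → (((¬A → (D ∧ ¬A)) → D) → ¬C)
≡ ¬B ∨ (((¬A → (D ∧ ¬A)) → D) → ¬C)   [eliminate →]
≡ ¬B ∨ ¬((¬A → (D ∧ ¬A)) → D) ∨ ¬C   [eliminate →]
≡ ¬B ∨ ¬(¬(¬A → (D ∧ ¬A)) ∨ D) ∨ ¬C   [eliminate →]
≡ ¬B ∨ ¬(¬(¬¬A ∨ (D ∧ ¬A)) ∨ D) ∨ ¬C   [eliminate →]
≡ ¬B ∨ (¬¬(¬¬A ∨ (D ∧ ¬A)) ∧ ¬D) ∨ ¬C   [De Morgan]
≡ ¬B ∨ ((¬¬A ∨ (D ∧ ¬A)) ∧ ¬D) ∨ ¬C   [double negation]
≡ ¬B ∨ ((A ∨ (D ∧ ¬A)) ∧ ¬D) ∨ ¬C   [double negation]
≡ (¬B ∨ A ∨ D ∨ ¬C) ∧ (¬B ∨ A ∨ ¬A ∨ ¬C) ∧ (¬B ∨ ¬D ∨ ¬C)   [distribute ∨ over ∧]
≡ (¬B ∨ A ∨ D ∨ ¬C) ∧ (¬B ∨ ¬D ∨ ¬C)   [simplify]

(¬B ∨ A ∨ D ∨ ¬C) ∧ (¬B ∨ ¬D ∨ ¬C)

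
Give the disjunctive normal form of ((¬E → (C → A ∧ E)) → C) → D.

((¬E → (C → A ∧ E)) → C) → D
⇔ ¬((¬E → (C → A ∧ E)) → C) ∨ D   [eliminate →]
⇔ ¬(¬(¬E → (C → A ∧ E)) ∨ C) ∨ D   [eliminate →]
⇔ ¬(¬(¬¬E ∨ (C → A ∧ E)) ∨ C) ∨ D   [eliminate →]
⇔ ¬(¬(¬¬E ∨ ¬C ∨ A ∧ E) ∨ C) ∨ D   [eliminate →]
⇔ ¬¬(¬¬E ∨ ¬C ∨ A ∧ E) ∧ ¬C ∨ D   [De Morgan]
⇔ (¬¬E ∨ ¬C ∨ A ∧ E) ∧ ¬C ∨ D   [double negation]
⇔ (E ∨ ¬C ∨ A ∧ E) ∧ ¬C ∨ D   [double negation]
⇔ E ∧ ¬C ∨ ¬C ∧ ¬C ∨ A ∧ E ∧ ¬C ∨ D   [distribute ∧ over ∨]
⇔ ¬C ∨ D   [simplify]

¬C ∨ D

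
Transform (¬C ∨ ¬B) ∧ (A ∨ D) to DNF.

(¬C ∨ ¬B) ∧ (A ∨ D)
= (¬C ∧ A) ∨ (¬C ∧ D) ∨ (¬B ∧ A) ∨ (¬B ∧ D)   (distribute ∧ over ∨)

(¬C ∧ A) ∨ (¬C ∧ D) ∨ (¬B ∧ A) ∨ (¬B ∧ D)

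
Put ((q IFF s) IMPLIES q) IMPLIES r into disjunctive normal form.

(NOT q AND NOT s) OR r

((q IFF s) IMPLIES q) IMPLIES r
≡ NOT ((q IFF s) IMPLIES q) OR r
≡ NOT (NOT (q IFF s) OR q) OR r
≡ NOT (NOT ((q IMPLIES s) AND (s IMPLIES q)) OR q) OR r
≡ NOT (NOT ((NOT q OR s) AND (s IMPLIES q)) OR q) OR r
≡ NOT (NOT ((NOT q OR s) AND (NOT s OR q)) OR q) OR r
≡ (NOT NOT ((NOT q OR s) AND (NOT s OR q)) AND NOT q) OR r
≡ ((NOT q OR s) AND (NOT s OR q) AND NOT q) OR r
≡ (NOT q AND NOT s AND NOT q) OR (NOT q AND q AND NOT q) OR (s AND NOT s AND NOT q) OR (s AND q AND NOT q) OR r
≡ (NOT q AND NOT s) OR r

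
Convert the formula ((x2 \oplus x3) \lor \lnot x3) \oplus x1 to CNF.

((x2 \oplus x3) \lor \lnot x3) \oplus x1
≡ ((x2 \oplus x3) \lor \lnot x3 \lor x1) \land \lnot (((x2 \oplus x3) \lor \lnot x3) \land x1)   (expand \oplus)
≡ (((x2 \lor x3) \land \lnot (x2 \land x3)) \lor \lnot x3 \lor x1) \land \lnot (((x2 \oplus x3) \lor \lnot x3) \land x1)   (expand \oplus)
≡ (((x2 \lor x3) \land \lnot (x2 \land x3)) \lor \lnot x3 \lor x1) \land \lnot ((((x2 \lor x3) \land \lnot (x2 \land x3)) \lor \lnot x3) \land x1)   (expand \oplus)
≡ (((x2 \lor x3) \land (\lnot x2 \lor \lnot x3)) \lor \lnot x3 \lor x1) \land \lnot ((((x2 \lor x3) \land \lnot (x2 \land x3)) \lor \lnot x3) \land x1)   (De Morgan)
≡ (((x2 \lor x3) \land (\lnot x2 \lor \lnot x3)) \lor \lnot x3 \lor x1) \land (\lnot (((x2 \lor x3) \land \lnot (x2 \land x3)) \lor \lnot x3) \lor \lnot x1)   (De Morgan)
≡ (((x2 \lor x3) \land (\lnot x2 \lor \lnot x3)) \lor \lnot x3 \lor x1) \land ((\lnot ((x2 \lor x3) \land \lnot (x2 \land x3)) \land \lnot \lnot x3) \lor \lnot x1)   (De Morgan)
≡ (((x2 \lor x3) \land (\lnot x2 \lor \lnot x3)) \lor \lnot x3 \lor x1) \land (((\lnot (x2 \lor x3) \lor \lnot \lnot (x2 \land x3)) \land \lnot \lnot x3) \lor \lnot x1)   (De Morgan)
≡ (((x2 \lor x3) \land (\lnot x2 \lor \lnot x3)) \lor \lnot x3 \lor x1) \land ((((\lnot x2 \land \lnot x3) \lor \lnot \lnot (x2 \land x3)) \land \lnot \lnot x3) \lor \lnot x1)   (De Morgan)
≡ (((x2 \lor x3) \land (\lnot x2 \lor \lnot x3)) \lor \lnot x3 \lor x1) \land ((((\lnot x2 \land \lnot x3) \lor (x2 \land x3)) \land \lnot \lnot x3) \lor \lnot x1)   (double negation)
≡ (((x2 \lor x3) \land (\lnot x2 \lor \lnot x3)) \lor \lnot x3 \lor x1) \land ((((\lnot x2 \land \lnot x3) \lor (x2 \land x3)) \land x3) \lor \lnot x1)   (double negation)
≡ (x2 \lor x3 \lor \lnot x3 \lor x1) \land (\lnot x2 \lor \lnot x3 \lor \lnot x3 \lor x1) \land (\lnot x2 \lor x2 \lor \lnot x1) \land (\lnot x2 \lor x3 \lor \lnot x1) \land (\lnot x3 \lor x2 \lor \lnot x1) \land (\lnot x3 \lor x3 \lor \lnot x1) \land (x3 \lor \lnot x1)   (distribute \lor over \land)
≡ (\lnot x2 \lor \lnot x3 \lor x1) \land (\lnot x3 \lor x2 \lor \lnot x1) \land (x3 \lor \lnot x1)   (simplify)

(\lnot x2 \lor \lnot x3 \lor x1) \land (\lnot x3 \lor x2 \lor \lnot x1) \land (x3 \lor \lnot x1)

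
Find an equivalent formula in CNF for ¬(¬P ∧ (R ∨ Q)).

¬(¬P ∧ (R ∨ Q))
≡ ¬¬P ∨ ¬(R ∨ Q)   [De Morgan]
≡ P ∨ ¬(R ∨ Q)   [double negation]
≡ P ∨ (¬R ∧ ¬Q)   [De Morgan]
≡ (P ∨ ¬R) ∧ (P ∨ ¬Q)   [distribute ∨ over ∧]

(P ∨ ¬R) ∧ (P ∨ ¬Q)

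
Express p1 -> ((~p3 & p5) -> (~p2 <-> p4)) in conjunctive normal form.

p1 -> ((~p3 & p5) -> (~p2 <-> p4))
⇔ ~p1 | ((~p3 & p5) -> (~p2 <-> p4))   [eliminate ->]
⇔ ~p1 | ~(~p3 & p5) | (~p2 <-> p4)   [eliminate ->]
⇔ ~p1 | ~(~p3 & p5) | ((~p2 -> p4) & (p4 -> ~p2))   [eliminate <->]
⇔ ~p1 | ~(~p3 & p5) | ((~~p2 | p4) & (p4 -> ~p2))   [eliminate ->]
⇔ ~p1 | ~(~p3 & p5) | ((~~p2 | p4) & (~p4 | ~p2))   [eliminate ->]
⇔ ~p1 | ~~p3 | ~p5 | ((~~p2 | p4) & (~p4 | ~p2))   [De Morgan]
⇔ ~p1 | p3 | ~p5 | ((~~p2 | p4) & (~p4 | ~p2))   [double negation]
⇔ ~p1 | p3 | ~p5 | ((p2 | p4) & (~p4 | ~p2))   [double negation]
⇔ (~p1 | p3 | ~p5 | p2 | p4) & (~p1 | p3 | ~p5 | ~p4 | ~p2)   [distribute | over &]

(~p1 | p3 | ~p5 | p2 | p4) & (~p1 | p3 | ~p5 | ~p4 | ~p2)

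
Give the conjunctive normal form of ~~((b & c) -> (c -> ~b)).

~b | ~c

~~((b & c) -> (c -> ~b))
= ~~(~(b & c) | (c -> ~b))   (eliminate ->)
= ~~(~(b & c) | ~c | ~b)   (eliminate ->)
= ~(b & c) | ~c | ~b   (double negation)
= ~b | ~c | ~c | ~b   (De Morgan)
= ~b | ~c   (simplify)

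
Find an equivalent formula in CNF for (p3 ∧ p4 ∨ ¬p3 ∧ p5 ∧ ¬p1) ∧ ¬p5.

(p3 ∨ p5) ∧ (p3 ∨ ¬p1) ∧ (p4 ∨ ¬p3) ∧ (p4 ∨ p5) ∧ (p4 ∨ ¬p1) ∧ ¬p5

(p3 ∧ p4 ∨ ¬p3 ∧ p5 ∧ ¬p1) ∧ ¬p5
≡ (p3 ∨ ¬p3) ∧ (p3 ∨ p5) ∧ (p3 ∨ ¬p1) ∧ (p4 ∨ ¬p3) ∧ (p4 ∨ p5) ∧ (p4 ∨ ¬p1) ∧ ¬p5   — distribute ∨ over ∧
≡ (p3 ∨ p5) ∧ (p3 ∨ ¬p1) ∧ (p4 ∨ ¬p3) ∧ (p4 ∨ p5) ∧ (p4 ∨ ¬p1) ∧ ¬p5   — simplify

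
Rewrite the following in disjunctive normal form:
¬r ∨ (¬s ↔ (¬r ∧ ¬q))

¬r ∨ (s ∧ r) ∨ (s ∧ q)

¬r ∨ (¬s ↔ (¬r ∧ ¬q))
≡ ¬r ∨ ((¬s → (¬r ∧ ¬q)) ∧ ((¬r ∧ ¬q) → ¬s))   [eliminate ↔]
≡ ¬r ∨ ((¬¬s ∨ (¬r ∧ ¬q)) ∧ ((¬r ∧ ¬q) → ¬s))   [eliminate →]
≡ ¬r ∨ ((¬¬s ∨ (¬r ∧ ¬q)) ∧ (¬(¬r ∧ ¬q) ∨ ¬s))   [eliminate →]
≡ ¬r ∨ ((s ∨ (¬r ∧ ¬q)) ∧ (¬(¬r ∧ ¬q) ∨ ¬s))   [double negation]
≡ ¬r ∨ ((s ∨ (¬r ∧ ¬q)) ∧ (¬¬r ∨ ¬¬q ∨ ¬s))   [De Morgan]
≡ ¬r ∨ ((s ∨ (¬r ∧ ¬q)) ∧ (r ∨ ¬¬q ∨ ¬s))   [double negation]
≡ ¬r ∨ ((s ∨ (¬r ∧ ¬q)) ∧ (r ∨ q ∨ ¬s))   [double negation]
≡ ¬r ∨ (s ∧ r) ∨ (s ∧ q) ∨ (s ∧ ¬s) ∨ (¬r ∧ ¬q ∧ r) ∨ (¬r ∧ ¬q ∧ q) ∨ (¬r ∧ ¬q ∧ ¬s)   [distribute ∧ over ∨]
≡ ¬r ∨ (s ∧ r) ∨ (s ∧ q)   [simplify]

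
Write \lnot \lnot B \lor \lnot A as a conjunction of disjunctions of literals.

B \lor \lnot A

\lnot \lnot B \lor \lnot A
= B \lor \lnot A   [double negation]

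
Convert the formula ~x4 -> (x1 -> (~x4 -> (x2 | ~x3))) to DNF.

x4 | ~x1 | x2 | ~x3

~x4 -> (x1 -> (~x4 -> (x2 | ~x3)))
⇔ ~~x4 | (x1 -> (~x4 -> (x2 | ~x3)))   — eliminate ->
⇔ ~~x4 | ~x1 | (~x4 -> (x2 | ~x3))   — eliminate ->
⇔ ~~x4 | ~x1 | ~~x4 | x2 | ~x3   — eliminate ->
⇔ x4 | ~x1 | ~~x4 | x2 | ~x3   — double negation
⇔ x4 | ~x1 | x4 | x2 | ~x3   — double negation
⇔ x4 | ~x1 | x2 | ~x3   — simplify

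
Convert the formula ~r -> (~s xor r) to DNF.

~r -> (~s xor r)
= ~~r | (~s xor r)   — eliminate ->
= ~~r | (~s & ~r) | (~~s & r)   — expand xor
= r | (~s & ~r) | (~~s & r)   — double negation
= r | (~s & ~r) | (s & r)   — double negation
= r | (~s & ~r)   — simplify

r | (~s & ~r)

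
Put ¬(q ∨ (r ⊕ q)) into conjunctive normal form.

¬(q ∨ (r ⊕ q))
≡ ¬(q ∨ (r ∨ q) ∧ ¬(r ∧ q))
≡ ¬q ∧ ¬((r ∨ q) ∧ ¬(r ∧ q))
≡ ¬q ∧ (¬(r ∨ q) ∨ ¬¬(r ∧ q))
≡ ¬q ∧ (¬r ∧ ¬q ∨ ¬¬(r ∧ q))
≡ ¬q ∧ (¬r ∧ ¬q ∨ r ∧ q)
≡ ¬q ∧ (¬r ∨ r) ∧ (¬r ∨ q) ∧ (¬q ∨ r) ∧ (¬q ∨ q)
≡ ¬q ∧ (¬r ∨ q)

¬q ∧ (¬r ∨ q)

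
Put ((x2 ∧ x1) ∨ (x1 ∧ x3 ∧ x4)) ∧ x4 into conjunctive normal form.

((x2 ∧ x1) ∨ (x1 ∧ x3 ∧ x4)) ∧ x4
⇔ (x2 ∨ x1) ∧ (x2 ∨ x3) ∧ (x2 ∨ x4) ∧ (x1 ∨ x1) ∧ (x1 ∨ x3) ∧ (x1 ∨ x4) ∧ x4   [distribute ∨ over ∧]
⇔ (x2 ∨ x3) ∧ x1 ∧ x4   [simplify]

(x2 ∨ x3) ∧ x1 ∧ x4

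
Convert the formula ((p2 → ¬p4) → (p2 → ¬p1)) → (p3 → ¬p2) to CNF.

(¬p2 ∨ ¬p4 ∨ ¬p3) ∧ (p1 ∨ ¬p3 ∨ ¬p2)

((p2 → ¬p4) → (p2 → ¬p1)) → (p3 → ¬p2)
≡ ¬((p2 → ¬p4) → (p2 → ¬p1)) ∨ (p3 → ¬p2)   [eliminate →]
≡ ¬(¬(p2 → ¬p4) ∨ (p2 → ¬p1)) ∨ (p3 → ¬p2)   [eliminate →]
≡ ¬(¬(¬p2 ∨ ¬p4) ∨ (p2 → ¬p1)) ∨ (p3 → ¬p2)   [eliminate →]
≡ ¬(¬(¬p2 ∨ ¬p4) ∨ ¬p2 ∨ ¬p1) ∨ (p3 → ¬p2)   [eliminate →]
≡ ¬(¬(¬p2 ∨ ¬p4) ∨ ¬p2 ∨ ¬p1) ∨ ¬p3 ∨ ¬p2   [eliminate →]
≡ (¬¬(¬p2 ∨ ¬p4) ∧ ¬¬p2 ∧ ¬¬p1) ∨ ¬p3 ∨ ¬p2   [De Morgan]
≡ ((¬p2 ∨ ¬p4) ∧ ¬¬p2 ∧ ¬¬p1) ∨ ¬p3 ∨ ¬p2   [double negation]
≡ ((¬p2 ∨ ¬p4) ∧ p2 ∧ ¬¬p1) ∨ ¬p3 ∨ ¬p2   [double negation]
≡ ((¬p2 ∨ ¬p4) ∧ p2 ∧ p1) ∨ ¬p3 ∨ ¬p2   [double negation]
≡ (¬p2 ∨ ¬p4 ∨ ¬p3 ∨ ¬p2) ∧ (p2 ∨ ¬p3 ∨ ¬p2) ∧ (p1 ∨ ¬p3 ∨ ¬p2)   [distribute ∨ over ∧]
≡ (¬p2 ∨ ¬p4 ∨ ¬p3) ∧ (p1 ∨ ¬p3 ∨ ¬p2)   [simplify]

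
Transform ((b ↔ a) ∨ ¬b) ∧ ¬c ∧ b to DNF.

a ∧ b ∧ ¬c

((b ↔ a) ∨ ¬b) ∧ ¬c ∧ b
= (((b → a) ∧ (a → b)) ∨ ¬b) ∧ ¬c ∧ b   [eliminate ↔]
= (((¬b ∨ a) ∧ (a → b)) ∨ ¬b) ∧ ¬c ∧ b   [eliminate →]
= (((¬b ∨ a) ∧ (¬a ∨ b)) ∨ ¬b) ∧ ¬c ∧ b   [eliminate →]
= (¬b ∧ ¬a ∧ ¬c ∧ b) ∨ (¬b ∧ b ∧ ¬c ∧ b) ∨ (a ∧ ¬a ∧ ¬c ∧ b) ∨ (a ∧ b ∧ ¬c ∧ b) ∨ (¬b ∧ ¬c ∧ b)   [distribute ∧ over ∨]
= a ∧ b ∧ ¬c   [simplify]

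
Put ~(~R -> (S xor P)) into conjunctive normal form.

~R & (~S | P) & (~P | S)

~(~R -> (S xor P))
= ~(~~R | (S xor P))   [eliminate ->]
= ~(~~R | ((S | P) & ~(S & P)))   [expand xor]
= ~~~R & ~((S | P) & ~(S & P))   [De Morgan]
= ~R & ~((S | P) & ~(S & P))   [double negation]
= ~R & (~(S | P) | ~~(S & P))   [De Morgan]
= ~R & ((~S & ~P) | ~~(S & P))   [De Morgan]
= ~R & ((~S & ~P) | (S & P))   [double negation]
= ~R & (~S | S) & (~S | P) & (~P | S) & (~P | P)   [distribute | over &]
= ~R & (~S | P) & (~P | S)   [simplify]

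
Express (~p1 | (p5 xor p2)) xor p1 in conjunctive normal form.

(~p5 | p2 | ~p1) & (~p2 | p5 | ~p1)

(~p1 | (p5 xor p2)) xor p1
⇔ (~p1 | (p5 xor p2) | p1) & ~((~p1 | (p5 xor p2)) & p1)   [expand xor]
⇔ (~p1 | ((p5 | p2) & ~(p5 & p2)) | p1) & ~((~p1 | (p5 xor p2)) & p1)   [expand xor]
⇔ (~p1 | ((p5 | p2) & ~(p5 & p2)) | p1) & ~((~p1 | ((p5 | p2) & ~(p5 & p2))) & p1)   [expand xor]
⇔ (~p1 | ((p5 | p2) & (~p5 | ~p2)) | p1) & ~((~p1 | ((p5 | p2) & ~(p5 & p2))) & p1)   [De Morgan]
⇔ (~p1 | ((p5 | p2) & (~p5 | ~p2)) | p1) & (~(~p1 | ((p5 | p2) & ~(p5 & p2))) | ~p1)   [De Morgan]
⇔ (~p1 | ((p5 | p2) & (~p5 | ~p2)) | p1) & ((~~p1 & ~((p5 | p2) & ~(p5 & p2))) | ~p1)   [De Morgan]
⇔ (~p1 | ((p5 | p2) & (~p5 | ~p2)) | p1) & ((p1 & ~((p5 | p2) & ~(p5 & p2))) | ~p1)   [double negation]
⇔ (~p1 | ((p5 | p2) & (~p5 | ~p2)) | p1) & ((p1 & (~(p5 | p2) | ~~(p5 & p2))) | ~p1)   [De Morgan]
⇔ (~p1 | ((p5 | p2) & (~p5 | ~p2)) | p1) & ((p1 & ((~p5 & ~p2) | ~~(p5 & p2))) | ~p1)   [De Morgan]
⇔ (~p1 | ((p5 | p2) & (~p5 | ~p2)) | p1) & ((p1 & ((~p5 & ~p2) | (p5 & p2))) | ~p1)   [double negation]
⇔ (~p1 | p5 | p2 | p1) & (~p1 | ~p5 | ~p2 | p1) & (p1 | ~p1) & (~p5 | p5 | ~p1) & (~p5 | p2 | ~p1) & (~p2 | p5 | ~p1) & (~p2 | p2 | ~p1)   [distribute | over &]
⇔ (~p5 | p2 | ~p1) & (~p2 | p5 | ~p1)   [simplify]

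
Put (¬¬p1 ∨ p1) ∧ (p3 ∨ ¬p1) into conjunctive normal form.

p1 ∧ (p3 ∨ ¬p1)

(¬¬p1 ∨ p1) ∧ (p3 ∨ ¬p1)
⇔ (p1 ∨ p1) ∧ (p3 ∨ ¬p1)   (double negation)
⇔ p1 ∧ (p3 ∨ ¬p1)   (simplify)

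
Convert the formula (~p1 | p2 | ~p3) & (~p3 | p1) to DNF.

(~p1 | p2 | ~p3) & (~p3 | p1)
⇔ (~p1 & ~p3) | (~p1 & p1) | (p2 & ~p3) | (p2 & p1) | (~p3 & ~p3) | (~p3 & p1)
⇔ (p2 & p1) | ~p3

(p2 & p1) | ~p3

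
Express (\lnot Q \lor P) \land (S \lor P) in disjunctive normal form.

(\lnot Q \land S) \lor P

(\lnot Q \lor P) \land (S \lor P)
≡ (\lnot Q \land S) \lor (\lnot Q \land P) \lor (P \land S) \lor (P \land P)   [distribute \land over \lor]
≡ (\lnot Q \land S) \lor P   [simplify]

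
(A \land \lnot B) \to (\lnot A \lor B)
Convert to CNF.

\lnot A \lor B

(A \land \lnot B) \to (\lnot A \lor B)
≡ \lnot (A \land \lnot B) \lor \lnot A \lor B   [eliminate \to]
≡ \lnot A \lor \lnot \lnot B \lor \lnot A \lor B   [De Morgan]
≡ \lnot A \lor B \lor \lnot A \lor B   [double negation]
≡ \lnot A \lor B   [simplify]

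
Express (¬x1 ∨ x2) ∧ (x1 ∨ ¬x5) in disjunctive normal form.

(¬x1 ∧ ¬x5) ∨ (x2 ∧ x1) ∨ (x2 ∧ ¬x5)

(¬x1 ∨ x2) ∧ (x1 ∨ ¬x5)
≡ (¬x1 ∧ x1) ∨ (¬x1 ∧ ¬x5) ∨ (x2 ∧ x1) ∨ (x2 ∧ ¬x5)   (distribute ∧ over ∨)
≡ (¬x1 ∧ ¬x5) ∨ (x2 ∧ x1) ∨ (x2 ∧ ¬x5)   (simplify)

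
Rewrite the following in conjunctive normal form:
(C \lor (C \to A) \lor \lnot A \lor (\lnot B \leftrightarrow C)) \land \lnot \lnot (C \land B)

C \land B

(C \lor (C \to A) \lor \lnot A \lor (\lnot B \leftrightarrow C)) \land \lnot \lnot (C \land B)
⇔ (C \lor \lnot C \lor A \lor \lnot A \lor (\lnot B \leftrightarrow C)) \land \lnot \lnot (C \land B)   (eliminate \to)
⇔ (C \lor \lnot C \lor A \lor \lnot A \lor ((\lnot B \to C) \land (C \to \lnot B))) \land \lnot \lnot (C \land B)   (eliminate \leftrightarrow)
⇔ (C \lor \lnot C \lor A \lor \lnot A \lor ((\lnot \lnot B \lor C) \land (C \to \lnot B))) \land \lnot \lnot (C \land B)   (eliminate \to)
⇔ (C \lor \lnot C \lor A \lor \lnot A \lor ((\lnot \lnot B \lor C) \land (\lnot C \lor \lnot B))) \land \lnot \lnot (C \land B)   (eliminate \to)
⇔ (C \lor \lnot C \lor A \lor \lnot A \lor ((B \lor C) \land (\lnot C \lor \lnot B))) \land \lnot \lnot (C \land B)   (double negation)
⇔ (C \lor \lnot C \lor A \lor \lnot A \lor ((B \lor C) \land (\lnot C \lor \lnot B))) \land C \land B   (double negation)
⇔ (C \lor \lnot C \lor A \lor \lnot A \lor B \lor C) \land (C \lor \lnot C \lor A \lor \lnot A \lor \lnot C \lor \lnot B) \land C \land B   (distribute \lor over \land)
⇔ C \land B   (simplify)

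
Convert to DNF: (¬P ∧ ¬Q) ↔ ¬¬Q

P ∧ ¬Q

(¬P ∧ ¬Q) ↔ ¬¬Q
≡ ((¬P ∧ ¬Q) → ¬¬Q) ∧ (¬¬Q → (¬P ∧ ¬Q))   — eliminate ↔
≡ (¬(¬P ∧ ¬Q) ∨ ¬¬Q) ∧ (¬¬Q → (¬P ∧ ¬Q))   — eliminate →
≡ (¬(¬P ∧ ¬Q) ∨ ¬¬Q) ∧ (¬¬¬Q ∨ (¬P ∧ ¬Q))   — eliminate →
≡ (¬¬P ∨ ¬¬Q ∨ ¬¬Q) ∧ (¬¬¬Q ∨ (¬P ∧ ¬Q))   — De Morgan
≡ (P ∨ ¬¬Q ∨ ¬¬Q) ∧ (¬¬¬Q ∨ (¬P ∧ ¬Q))   — double negation
≡ (P ∨ Q ∨ ¬¬Q) ∧ (¬¬¬Q ∨ (¬P ∧ ¬Q))   — double negation
≡ (P ∨ Q ∨ Q) ∧ (¬¬¬Q ∨ (¬P ∧ ¬Q))   — double negation
≡ (P ∨ Q ∨ Q) ∧ (¬Q ∨ (¬P ∧ ¬Q))   — double negation
≡ (P ∧ ¬Q) ∨ (P ∧ ¬P ∧ ¬Q) ∨ (Q ∧ ¬Q) ∨ (Q ∧ ¬P ∧ ¬Q) ∨ (Q ∧ ¬Q) ∨ (Q ∧ ¬P ∧ ¬Q)   — distribute ∧ over ∨
≡ P ∧ ¬Q   — simplify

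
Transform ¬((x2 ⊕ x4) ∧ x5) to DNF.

(¬x2 ∧ ¬x4) ∨ (x4 ∧ x2) ∨ ¬x5

¬((x2 ⊕ x4) ∧ x5)
= ¬(((x2 ∧ ¬x4) ∨ (¬x2 ∧ x4)) ∧ x5)   [expand ⊕]
= ¬((x2 ∧ ¬x4) ∨ (¬x2 ∧ x4)) ∨ ¬x5   [De Morgan]
= (¬(x2 ∧ ¬x4) ∧ ¬(¬x2 ∧ x4)) ∨ ¬x5   [De Morgan]
= ((¬x2 ∨ ¬¬x4) ∧ ¬(¬x2 ∧ x4)) ∨ ¬x5   [De Morgan]
= ((¬x2 ∨ x4) ∧ ¬(¬x2 ∧ x4)) ∨ ¬x5   [double negation]
= ((¬x2 ∨ x4) ∧ (¬¬x2 ∨ ¬x4)) ∨ ¬x5   [De Morgan]
= ((¬x2 ∨ x4) ∧ (x2 ∨ ¬x4)) ∨ ¬x5   [double negation]
= (¬x2 ∧ x2) ∨ (¬x2 ∧ ¬x4) ∨ (x4 ∧ x2) ∨ (x4 ∧ ¬x4) ∨ ¬x5   [distribute ∧ over ∨]
= (¬x2 ∧ ¬x4) ∨ (x4 ∧ x2) ∨ ¬x5   [simplify]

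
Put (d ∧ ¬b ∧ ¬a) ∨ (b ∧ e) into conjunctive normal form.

(d ∧ ¬b ∧ ¬a) ∨ (b ∧ e)
⇔ (d ∨ b) ∧ (d ∨ e) ∧ (¬b ∨ b) ∧ (¬b ∨ e) ∧ (¬a ∨ b) ∧ (¬a ∨ e)   (distribute ∨ over ∧)
⇔ (d ∨ b) ∧ (d ∨ e) ∧ (¬b ∨ e) ∧ (¬a ∨ b) ∧ (¬a ∨ e)   (simplify)

(d ∨ b) ∧ (d ∨ e) ∧ (¬b ∨ e) ∧ (¬a ∨ b) ∧ (¬a ∨ e)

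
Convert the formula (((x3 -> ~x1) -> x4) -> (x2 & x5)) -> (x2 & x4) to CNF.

(x3 | x4) & (x1 | x4) & (~x2 | ~x5 | x4)

(((x3 -> ~x1) -> x4) -> (x2 & x5)) -> (x2 & x4)
≡ ~(((x3 -> ~x1) -> x4) -> (x2 & x5)) | (x2 & x4)   — eliminate ->
≡ ~(~((x3 -> ~x1) -> x4) | (x2 & x5)) | (x2 & x4)   — eliminate ->
≡ ~(~(~(x3 -> ~x1) | x4) | (x2 & x5)) | (x2 & x4)   — eliminate ->
≡ ~(~(~(~x3 | ~x1) | x4) | (x2 & x5)) | (x2 & x4)   — eliminate ->
≡ (~~(~(~x3 | ~x1) | x4) & ~(x2 & x5)) | (x2 & x4)   — De Morgan
≡ ((~(~x3 | ~x1) | x4) & ~(x2 & x5)) | (x2 & x4)   — double negation
≡ (((~~x3 & ~~x1) | x4) & ~(x2 & x5)) | (x2 & x4)   — De Morgan
≡ (((x3 & ~~x1) | x4) & ~(x2 & x5)) | (x2 & x4)   — double negation
≡ (((x3 & x1) | x4) & ~(x2 & x5)) | (x2 & x4)   — double negation
≡ (((x3 & x1) | x4) & (~x2 | ~x5)) | (x2 & x4)   — De Morgan
≡ (x3 | x4 | x2) & (x3 | x4 | x4) & (x1 | x4 | x2) & (x1 | x4 | x4) & (~x2 | ~x5 | x2) & (~x2 | ~x5 | x4)   — distribute | over &
≡ (x3 | x4) & (x1 | x4) & (~x2 | ~x5 | x4)   — simplify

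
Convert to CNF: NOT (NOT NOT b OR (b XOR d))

NOT b AND (NOT d OR b)

NOT (NOT NOT b OR (b XOR d))
⇔ NOT (NOT NOT b OR ((b OR d) AND NOT (b AND d)))   [expand XOR]
⇔ NOT NOT NOT b AND NOT ((b OR d) AND NOT (b AND d))   [De Morgan]
⇔ NOT b AND NOT ((b OR d) AND NOT (b AND d))   [double negation]
⇔ NOT b AND (NOT (b OR d) OR NOT NOT (b AND d))   [De Morgan]
⇔ NOT b AND ((NOT b AND NOT d) OR NOT NOT (b AND d))   [De Morgan]
⇔ NOT b AND ((NOT b AND NOT d) OR (b AND d))   [double negation]
⇔ NOT b AND (NOT b OR b) AND (NOT b OR d) AND (NOT d OR b) AND (NOT d OR d)   [distribute OR over AND]
⇔ NOT b AND (NOT d OR b)   [simplify]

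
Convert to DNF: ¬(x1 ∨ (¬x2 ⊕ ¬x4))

¬(x1 ∨ (¬x2 ⊕ ¬x4))
⇔ ¬(x1 ∨ (¬x2 ∧ ¬¬x4) ∨ (¬¬x2 ∧ ¬x4))
⇔ ¬x1 ∧ ¬(¬x2 ∧ ¬¬x4) ∧ ¬(¬¬x2 ∧ ¬x4)
⇔ ¬x1 ∧ (¬¬x2 ∨ ¬¬¬x4) ∧ ¬(¬¬x2 ∧ ¬x4)
⇔ ¬x1 ∧ (x2 ∨ ¬¬¬x4) ∧ ¬(¬¬x2 ∧ ¬x4)
⇔ ¬x1 ∧ (x2 ∨ ¬x4) ∧ ¬(¬¬x2 ∧ ¬x4)
⇔ ¬x1 ∧ (x2 ∨ ¬x4) ∧ (¬¬¬x2 ∨ ¬¬x4)
⇔ ¬x1 ∧ (x2 ∨ ¬x4) ∧ (¬x2 ∨ ¬¬x4)
⇔ ¬x1 ∧ (x2 ∨ ¬x4) ∧ (¬x2 ∨ x4)
⇔ (¬x1 ∧ x2 ∧ ¬x2) ∨ (¬x1 ∧ x2 ∧ x4) ∨ (¬x1 ∧ ¬x4 ∧ ¬x2) ∨ (¬x1 ∧ ¬x4 ∧ x4)
⇔ (¬x1 ∧ x2 ∧ x4) ∨ (¬x1 ∧ ¬x4 ∧ ¬x2)

(¬x1 ∧ x2 ∧ x4) ∨ (¬x1 ∧ ¬x4 ∧ ¬x2)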